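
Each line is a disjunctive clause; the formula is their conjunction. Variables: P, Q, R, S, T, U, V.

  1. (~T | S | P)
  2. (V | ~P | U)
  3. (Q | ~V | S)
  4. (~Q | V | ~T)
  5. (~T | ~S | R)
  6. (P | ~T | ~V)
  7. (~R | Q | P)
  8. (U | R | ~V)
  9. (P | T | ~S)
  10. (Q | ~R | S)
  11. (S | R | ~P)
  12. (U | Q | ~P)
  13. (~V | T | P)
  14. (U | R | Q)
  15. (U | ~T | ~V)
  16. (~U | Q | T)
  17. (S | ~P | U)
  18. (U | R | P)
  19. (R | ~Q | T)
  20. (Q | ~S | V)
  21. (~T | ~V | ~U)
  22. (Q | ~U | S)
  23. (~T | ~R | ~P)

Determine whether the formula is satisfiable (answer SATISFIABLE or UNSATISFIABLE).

SATISFIABLE

Branch on P: take P = True.
Set Q = True and propagate.
Branch on R: take R = True.
  then T is forced to False.
The remaining clauses are satisfied by S = True, U = False, V = True.
So P = T  Q = T  R = T  S = T  T = F  U = F  V = T is a satisfying assignment.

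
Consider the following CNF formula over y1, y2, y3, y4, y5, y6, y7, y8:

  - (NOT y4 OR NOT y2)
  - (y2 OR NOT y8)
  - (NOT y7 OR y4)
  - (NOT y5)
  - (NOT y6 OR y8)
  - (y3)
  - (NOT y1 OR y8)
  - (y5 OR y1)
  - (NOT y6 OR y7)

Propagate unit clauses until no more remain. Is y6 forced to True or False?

(NOT y5) stands alone — y5 = False.
(y3) is a unit clause: y3 = True.
(y1 OR y5): since y5 = False, the clause reduces to (y1). y1 = True.
(NOT y1 OR y8) with y1 = True leaves only y8, so y8 = True.
From (y2 OR NOT y8) and y8 = True: y2 = True.
From (NOT y2 OR NOT y4) and y2 = True: y4 = False.
(NOT y7 OR y4): since y4 = False, the clause reduces to (NOT y7). y7 = False.
In (y7 OR NOT y6), y7 is now false; NOT y6 must hold, so y6 = False.

False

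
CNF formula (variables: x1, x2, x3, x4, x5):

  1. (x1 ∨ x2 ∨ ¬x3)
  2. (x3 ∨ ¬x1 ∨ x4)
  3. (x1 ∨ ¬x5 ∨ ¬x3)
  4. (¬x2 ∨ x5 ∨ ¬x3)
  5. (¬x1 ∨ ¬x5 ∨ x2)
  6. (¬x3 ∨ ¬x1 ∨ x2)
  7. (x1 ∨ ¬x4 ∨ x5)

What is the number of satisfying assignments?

11

Case analysis on x1 and x3:
  x1=1, x3=1: remaining (x2,x4,x5) ∈ {(1,0,1); (1,1,1)} — 2.
  x1=1, x3=0: remaining (x2,x4,x5) ∈ {(0,1,0); (1,1,0); (1,1,1)} — 3.
  x1=0, x3=1: a clause becomes empty — 0.
  x1=0, x3=0: x2 free; 3 ways for (x4,x5) × 2^1 = 6.
Total: 2 + 3 + 0 + 6 = 11.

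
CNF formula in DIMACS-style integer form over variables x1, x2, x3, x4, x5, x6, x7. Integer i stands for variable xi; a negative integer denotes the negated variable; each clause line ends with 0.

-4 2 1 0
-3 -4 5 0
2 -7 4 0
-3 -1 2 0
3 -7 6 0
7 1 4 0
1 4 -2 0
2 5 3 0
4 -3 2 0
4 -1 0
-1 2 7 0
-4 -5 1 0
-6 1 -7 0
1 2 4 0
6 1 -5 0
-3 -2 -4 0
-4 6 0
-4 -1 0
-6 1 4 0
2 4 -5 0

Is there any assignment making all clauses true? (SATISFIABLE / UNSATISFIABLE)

SATISFIABLE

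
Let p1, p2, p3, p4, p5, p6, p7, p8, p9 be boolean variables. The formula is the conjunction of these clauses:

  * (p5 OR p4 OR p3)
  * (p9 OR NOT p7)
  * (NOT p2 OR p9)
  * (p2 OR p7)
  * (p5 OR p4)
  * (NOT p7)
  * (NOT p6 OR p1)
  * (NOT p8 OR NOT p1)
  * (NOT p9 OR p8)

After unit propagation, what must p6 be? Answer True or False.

(NOT p7) is a unit clause: p7 = False.
(p2 OR p7): since p7 = False, the clause reduces to (p2). p2 = True.
In (NOT p2 OR p9), NOT p2 is now false; p9 must hold, so p9 = True.
In (NOT p9 OR p8), NOT p9 is now false; p8 must hold, so p8 = True.
(NOT p8 OR NOT p1) with p8 = True leaves only NOT p1, so p1 = False.
(NOT p6 OR p1): since p1 = False, the clause reduces to (NOT p6). p6 = False.

False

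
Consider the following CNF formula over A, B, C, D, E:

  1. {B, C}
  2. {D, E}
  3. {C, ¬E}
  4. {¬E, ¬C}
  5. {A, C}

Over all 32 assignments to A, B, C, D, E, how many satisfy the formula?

Satisfying assignments:
  A=F B=F C=T D=T E=F
  A=F B=T C=T D=T E=F
  A=T B=F C=T D=T E=F
  A=T B=T C=F D=T E=F
  A=T B=T C=T D=T E=F
That's 5 in total.

5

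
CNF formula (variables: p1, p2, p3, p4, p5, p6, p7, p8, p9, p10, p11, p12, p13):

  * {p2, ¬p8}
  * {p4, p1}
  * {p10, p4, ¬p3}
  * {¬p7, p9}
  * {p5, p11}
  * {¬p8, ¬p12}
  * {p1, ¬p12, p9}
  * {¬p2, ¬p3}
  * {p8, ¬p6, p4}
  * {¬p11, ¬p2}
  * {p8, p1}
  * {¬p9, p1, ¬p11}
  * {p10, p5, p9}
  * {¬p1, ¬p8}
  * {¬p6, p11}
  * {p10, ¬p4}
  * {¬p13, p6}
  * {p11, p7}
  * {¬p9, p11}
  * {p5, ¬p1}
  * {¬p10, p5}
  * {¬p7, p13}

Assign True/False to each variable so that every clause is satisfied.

p1=T, p2=F, p3=T, p4=T, p5=T, p6=F, p7=F, p8=F, p9=F, p10=T, p11=T, p12=F, p13=F

Check each clause:
  1. {¬p8, p2} — ¬p8 is true.
  2. {p1, p4} — p1 is true.
  3. {¬p3, p4, p10} — p10 is true.
  4. {¬p7, p9} — ¬p7 is true.
  5. {p11, p5} — p11 is true.
  6. {¬p12, ¬p8} — ¬p8 is true.
  7. {p9, ¬p12, p1} — ¬p12 is true.
  8. {¬p3, ¬p2} — ¬p2 is true.
  9. {p4, p8, ¬p6} — ¬p6 is true.
  10. {¬p11, ¬p2} — ¬p2 is true.
  11. {p8, p1} — p1 is true.
  12. {p1, ¬p9, ¬p11} — p1 is true.
  13. {p10, p9, p5} — p10 is true.
  14. {¬p8, ¬p1} — ¬p8 is true.
  15. {¬p6, p11} — ¬p6 is true.
  16. {¬p4, p10} — p10 is true.
  17. {¬p13, p6} — ¬p13 is true.
  18. {p11, p7} — p11 is true.
  19. {¬p9, p11} — p11 is true.
  20. {¬p1, p5} — p5 is true.
  21. {p5, ¬p10} — p5 is true.
  22. {¬p7, p13} — ¬p7 is true.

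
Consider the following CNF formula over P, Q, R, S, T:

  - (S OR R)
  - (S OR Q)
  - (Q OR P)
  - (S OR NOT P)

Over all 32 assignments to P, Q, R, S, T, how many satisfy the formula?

14

Case analysis on S and P:
  S=T, P=T: Q, R, T free → 2^3 = 8.
  S=T, P=F: remaining (Q,R,T) ∈ {(T,F,F); (T,F,T); (T,T,F); (T,T,T)} — 4.
  S=F, P=T: a clause becomes empty — 0.
  S=F, P=F: remaining (Q,R,T) ∈ {(T,T,F); (T,T,T)} — 2.
Total: 8 + 4 + 0 + 2 = 14.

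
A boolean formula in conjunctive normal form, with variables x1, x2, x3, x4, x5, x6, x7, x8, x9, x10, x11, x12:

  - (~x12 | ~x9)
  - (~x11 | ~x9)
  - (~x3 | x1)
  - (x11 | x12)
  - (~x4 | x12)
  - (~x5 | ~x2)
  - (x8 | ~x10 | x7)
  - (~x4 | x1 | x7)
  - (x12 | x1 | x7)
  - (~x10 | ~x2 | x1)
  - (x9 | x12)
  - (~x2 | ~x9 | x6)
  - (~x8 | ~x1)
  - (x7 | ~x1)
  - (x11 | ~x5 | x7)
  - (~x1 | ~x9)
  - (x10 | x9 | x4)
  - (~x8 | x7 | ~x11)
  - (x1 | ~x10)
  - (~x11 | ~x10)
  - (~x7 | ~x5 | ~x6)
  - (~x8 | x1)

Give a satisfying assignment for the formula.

Pure literal: x5 appears only negated; assign x5 = False.
Set x1 = True and propagate.
  then x8 is forced to False.
  then x7 is forced to True.
  then x9 is forced to False.
  then x12 is forced to True.
Try x4 = True.
Set x10 = True and propagate.
  then x11 is forced to False.
x2, x3, x6 are now unconstrained; take x2 = True, x3 = True, x6 = True.

x1 = T, x2 = T, x3 = T, x4 = T, x5 = F, x6 = T, x7 = T, x8 = F, x9 = F, x10 = T, x11 = F, x12 = T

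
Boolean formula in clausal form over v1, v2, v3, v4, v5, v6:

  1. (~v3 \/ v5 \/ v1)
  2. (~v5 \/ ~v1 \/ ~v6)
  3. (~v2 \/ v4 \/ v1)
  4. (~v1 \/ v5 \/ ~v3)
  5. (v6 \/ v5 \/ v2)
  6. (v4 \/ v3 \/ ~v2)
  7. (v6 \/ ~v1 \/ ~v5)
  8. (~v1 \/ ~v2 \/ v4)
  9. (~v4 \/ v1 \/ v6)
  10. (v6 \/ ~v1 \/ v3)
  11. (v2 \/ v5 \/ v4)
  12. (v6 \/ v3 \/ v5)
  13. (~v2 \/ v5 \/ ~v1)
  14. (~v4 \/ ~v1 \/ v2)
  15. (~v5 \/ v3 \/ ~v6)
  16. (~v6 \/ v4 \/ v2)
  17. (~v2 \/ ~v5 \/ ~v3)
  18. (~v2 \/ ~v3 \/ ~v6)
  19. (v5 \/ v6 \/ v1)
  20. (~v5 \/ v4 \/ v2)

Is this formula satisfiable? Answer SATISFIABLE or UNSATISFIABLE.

SATISFIABLE

Try v1 = False.
For the remaining variables, v2 = True, v3 = False, v4 = True, v5 = False, v6 = True works.
So v1=F  v2=T  v3=F  v4=T  v5=F  v6=T is a satisfying assignment.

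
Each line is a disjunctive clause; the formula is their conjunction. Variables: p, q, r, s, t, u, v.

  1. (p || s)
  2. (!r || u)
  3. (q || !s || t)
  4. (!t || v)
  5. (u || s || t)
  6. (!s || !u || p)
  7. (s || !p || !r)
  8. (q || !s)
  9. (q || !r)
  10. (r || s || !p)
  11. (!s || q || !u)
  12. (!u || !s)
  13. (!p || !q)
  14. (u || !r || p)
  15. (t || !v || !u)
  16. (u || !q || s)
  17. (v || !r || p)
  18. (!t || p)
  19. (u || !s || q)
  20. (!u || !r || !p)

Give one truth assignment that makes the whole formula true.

p=F  q=T  r=F  s=T  t=F  u=F  v=F

Set p = False and propagate.
  then s is forced to True.
  then u is forced to False.
  then r is forced to False.
  then q is forced to True.
  then t is forced to False.
v is now unconstrained; take v = False.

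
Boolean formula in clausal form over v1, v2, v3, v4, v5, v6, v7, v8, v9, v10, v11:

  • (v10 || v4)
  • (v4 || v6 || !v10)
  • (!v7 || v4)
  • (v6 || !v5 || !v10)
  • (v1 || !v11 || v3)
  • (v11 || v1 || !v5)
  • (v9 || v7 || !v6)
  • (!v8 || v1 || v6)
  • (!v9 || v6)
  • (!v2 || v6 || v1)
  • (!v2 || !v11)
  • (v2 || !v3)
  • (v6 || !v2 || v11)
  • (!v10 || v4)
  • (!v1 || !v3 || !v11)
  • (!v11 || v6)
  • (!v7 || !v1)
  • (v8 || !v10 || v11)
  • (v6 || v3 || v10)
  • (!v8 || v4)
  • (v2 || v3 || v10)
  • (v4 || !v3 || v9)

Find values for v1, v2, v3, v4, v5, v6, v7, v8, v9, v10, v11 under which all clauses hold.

v4 occurs only positively in the remaining clauses — set v4 = True.
v5 occurs only negated in the remaining clauses — set v5 = False.
Set v1 = False and propagate.
Set v2 = True and propagate.
  then v6 is forced to True.
  then v11 is forced to False.
Try v7 = False.
  then v9 is forced to True.
The remaining clauses are satisfied by v3 = True, v8 = True, v10 = True.
Every clause has at least one true literal under this assignment.

v1=0, v2=1, v3=1, v4=1, v5=0, v6=1, v7=0, v8=1, v9=1, v10=1, v11=0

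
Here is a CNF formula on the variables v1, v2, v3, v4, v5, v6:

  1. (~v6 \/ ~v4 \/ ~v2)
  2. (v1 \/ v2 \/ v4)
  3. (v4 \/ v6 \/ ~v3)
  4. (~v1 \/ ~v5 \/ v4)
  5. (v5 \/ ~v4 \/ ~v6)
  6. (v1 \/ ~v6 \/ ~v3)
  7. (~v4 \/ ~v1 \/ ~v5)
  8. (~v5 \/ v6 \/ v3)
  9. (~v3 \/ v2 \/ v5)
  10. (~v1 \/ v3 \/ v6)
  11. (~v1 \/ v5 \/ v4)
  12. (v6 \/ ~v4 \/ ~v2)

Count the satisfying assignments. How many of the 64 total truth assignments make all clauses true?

6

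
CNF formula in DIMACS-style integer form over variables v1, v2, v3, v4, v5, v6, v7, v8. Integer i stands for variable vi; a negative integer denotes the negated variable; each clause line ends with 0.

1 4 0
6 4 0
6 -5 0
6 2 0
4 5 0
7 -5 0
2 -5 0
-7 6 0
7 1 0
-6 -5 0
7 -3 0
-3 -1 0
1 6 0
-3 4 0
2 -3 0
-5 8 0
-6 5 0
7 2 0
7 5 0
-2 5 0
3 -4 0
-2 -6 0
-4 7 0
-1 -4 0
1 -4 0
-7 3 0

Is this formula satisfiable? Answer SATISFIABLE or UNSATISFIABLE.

UNSATISFIABLE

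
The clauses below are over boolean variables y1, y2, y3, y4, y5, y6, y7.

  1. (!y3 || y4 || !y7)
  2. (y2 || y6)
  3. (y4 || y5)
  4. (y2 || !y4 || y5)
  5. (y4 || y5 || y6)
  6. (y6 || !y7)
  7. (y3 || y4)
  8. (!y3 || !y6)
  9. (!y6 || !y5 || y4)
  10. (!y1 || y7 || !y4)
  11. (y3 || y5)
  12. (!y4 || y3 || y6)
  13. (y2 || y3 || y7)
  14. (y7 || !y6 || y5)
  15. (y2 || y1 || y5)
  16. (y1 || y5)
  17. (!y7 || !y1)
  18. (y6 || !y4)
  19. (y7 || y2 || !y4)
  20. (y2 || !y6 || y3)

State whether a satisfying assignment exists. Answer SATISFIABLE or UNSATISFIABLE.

Pure literal: y2 appears only positively; assign y2 = True.
Set y1 = False and propagate.
  then y5 is forced to True.
Branch on y3: take y3 = True.
  then y6 is forced to False.
  then y7 is forced to False.
  then y4 is forced to False.
Every clause has at least one true literal under this assignment.
So y1 = F, y2 = T, y3 = T, y4 = F, y5 = T, y6 = F, y7 = F is a satisfying assignment.

SATISFIABLE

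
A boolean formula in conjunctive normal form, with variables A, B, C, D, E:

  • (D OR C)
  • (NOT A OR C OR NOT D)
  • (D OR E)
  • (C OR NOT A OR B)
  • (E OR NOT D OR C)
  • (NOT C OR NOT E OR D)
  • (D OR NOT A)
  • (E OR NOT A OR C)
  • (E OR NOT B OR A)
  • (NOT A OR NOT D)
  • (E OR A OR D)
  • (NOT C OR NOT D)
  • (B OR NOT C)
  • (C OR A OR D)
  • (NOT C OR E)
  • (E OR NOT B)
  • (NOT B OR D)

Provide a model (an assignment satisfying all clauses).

A=F  B=T  C=F  D=T  E=T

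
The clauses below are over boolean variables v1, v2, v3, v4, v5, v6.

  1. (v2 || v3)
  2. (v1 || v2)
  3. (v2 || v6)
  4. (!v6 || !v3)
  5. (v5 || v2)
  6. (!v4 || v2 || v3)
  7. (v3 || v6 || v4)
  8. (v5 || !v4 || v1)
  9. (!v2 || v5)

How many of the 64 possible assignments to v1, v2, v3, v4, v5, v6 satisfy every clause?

Split on v2, then v3.
  v2=1, v3=1: remaining (v1,v4,v5,v6) ∈ {(0,0,1,0); (0,1,1,0); (1,0,1,0); (1,1,1,0)} — 4.
  v2=1, v3=0: v1 free; 3 ways for (v4,v5,v6) × 2^1 = 6.
  v2=0, v3=1: a clause becomes empty — 0.
  v2=0, v3=0: a clause becomes empty — 0.
Total: 4 + 6 + 0 + 0 = 10.

10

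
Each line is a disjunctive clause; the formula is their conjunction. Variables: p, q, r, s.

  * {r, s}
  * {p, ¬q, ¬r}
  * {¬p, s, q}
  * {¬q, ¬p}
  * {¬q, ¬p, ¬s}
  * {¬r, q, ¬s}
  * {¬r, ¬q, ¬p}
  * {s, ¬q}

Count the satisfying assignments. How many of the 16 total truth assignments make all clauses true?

4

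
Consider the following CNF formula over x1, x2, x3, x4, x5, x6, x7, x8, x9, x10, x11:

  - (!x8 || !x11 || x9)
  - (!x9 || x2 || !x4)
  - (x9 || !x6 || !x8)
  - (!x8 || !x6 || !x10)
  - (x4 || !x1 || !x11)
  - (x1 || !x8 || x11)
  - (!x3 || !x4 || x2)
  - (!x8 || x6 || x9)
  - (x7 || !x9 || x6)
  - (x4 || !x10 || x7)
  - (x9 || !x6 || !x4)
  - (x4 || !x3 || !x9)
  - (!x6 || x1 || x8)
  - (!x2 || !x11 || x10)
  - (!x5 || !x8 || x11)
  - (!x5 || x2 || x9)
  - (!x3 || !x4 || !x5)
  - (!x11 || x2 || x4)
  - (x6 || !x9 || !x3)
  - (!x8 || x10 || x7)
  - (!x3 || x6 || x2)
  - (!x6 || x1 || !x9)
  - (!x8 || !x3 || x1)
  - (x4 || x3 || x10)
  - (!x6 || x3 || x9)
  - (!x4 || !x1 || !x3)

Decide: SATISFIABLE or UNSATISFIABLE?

SATISFIABLE

Pure literal: x5 appears only negated; assign x5 = False.
Pure literal: x7 appears only positively; assign x7 = True.
Branch on x1: take x1 = True.
Set x2 = True and propagate.
Branch on x3: take x3 = False.
The remaining clauses are satisfied by x4 = False, x6 = False, x8 = False, x9 = False, x10 = True, x11 = False.
So x1 = T  x2 = T  x3 = F  x4 = F  x5 = F  x6 = F  x7 = T  x8 = F  x9 = F  x10 = T  x11 = F is a satisfying assignment.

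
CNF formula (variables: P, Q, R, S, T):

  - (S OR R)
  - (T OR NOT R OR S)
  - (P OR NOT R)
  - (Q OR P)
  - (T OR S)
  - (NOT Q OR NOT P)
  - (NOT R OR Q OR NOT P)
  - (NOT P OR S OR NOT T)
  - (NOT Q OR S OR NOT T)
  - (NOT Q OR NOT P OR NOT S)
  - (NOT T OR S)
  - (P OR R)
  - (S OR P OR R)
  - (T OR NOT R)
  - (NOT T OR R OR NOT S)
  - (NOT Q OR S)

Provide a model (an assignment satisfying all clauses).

P = T, Q = F, R = F, S = T, T = F

Set P = True and propagate.
  then Q is forced to False.
  then R is forced to False.
  then S is forced to True.
  then T is forced to False.
Every clause has at least one true literal under this assignment.
Check each clause:
  1. (S OR R) — S is true.
  2. (S OR NOT R OR T) — NOT R is true.
  3. (P OR NOT R) — P is true.
  4. (P OR Q) — P is true.
  5. (S OR T) — S is true.
  6. (NOT P OR NOT Q) — NOT Q is true.
  7. (NOT R OR NOT P OR Q) — NOT R is true.
  8. (S OR NOT T OR NOT P) — NOT T is true.
  9. (NOT T OR NOT Q OR S) — NOT T is true.
  10. (NOT S OR NOT Q OR NOT P) — NOT Q is true.
  11. (NOT T OR S) — NOT T is true.
  12. (R OR P) — P is true.
  13. (S OR R OR P) — P is true.
  14. (NOT R OR T) — NOT R is true.
  15. (NOT T OR R OR NOT S) — NOT T is true.
  16. (S OR NOT Q) — S is true.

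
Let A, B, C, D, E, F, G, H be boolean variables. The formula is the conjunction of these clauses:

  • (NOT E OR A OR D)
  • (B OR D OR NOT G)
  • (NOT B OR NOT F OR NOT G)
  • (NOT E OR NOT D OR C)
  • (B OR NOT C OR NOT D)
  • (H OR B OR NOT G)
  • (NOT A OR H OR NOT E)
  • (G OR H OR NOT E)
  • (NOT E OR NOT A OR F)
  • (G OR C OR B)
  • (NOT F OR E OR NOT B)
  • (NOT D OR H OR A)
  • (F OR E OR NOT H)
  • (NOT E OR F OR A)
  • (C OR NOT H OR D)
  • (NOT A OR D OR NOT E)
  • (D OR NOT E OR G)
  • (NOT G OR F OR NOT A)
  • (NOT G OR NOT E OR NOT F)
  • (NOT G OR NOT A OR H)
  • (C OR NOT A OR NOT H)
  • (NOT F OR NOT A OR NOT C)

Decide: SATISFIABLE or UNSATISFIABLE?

Set A = True and propagate.
The remaining clauses are satisfied by B = True, C = True, D = False, E = False, F = False, G = False, H = False.
So A=T, B=T, C=T, D=F, E=F, F=F, G=F, H=F is a satisfying assignment.

SATISFIABLE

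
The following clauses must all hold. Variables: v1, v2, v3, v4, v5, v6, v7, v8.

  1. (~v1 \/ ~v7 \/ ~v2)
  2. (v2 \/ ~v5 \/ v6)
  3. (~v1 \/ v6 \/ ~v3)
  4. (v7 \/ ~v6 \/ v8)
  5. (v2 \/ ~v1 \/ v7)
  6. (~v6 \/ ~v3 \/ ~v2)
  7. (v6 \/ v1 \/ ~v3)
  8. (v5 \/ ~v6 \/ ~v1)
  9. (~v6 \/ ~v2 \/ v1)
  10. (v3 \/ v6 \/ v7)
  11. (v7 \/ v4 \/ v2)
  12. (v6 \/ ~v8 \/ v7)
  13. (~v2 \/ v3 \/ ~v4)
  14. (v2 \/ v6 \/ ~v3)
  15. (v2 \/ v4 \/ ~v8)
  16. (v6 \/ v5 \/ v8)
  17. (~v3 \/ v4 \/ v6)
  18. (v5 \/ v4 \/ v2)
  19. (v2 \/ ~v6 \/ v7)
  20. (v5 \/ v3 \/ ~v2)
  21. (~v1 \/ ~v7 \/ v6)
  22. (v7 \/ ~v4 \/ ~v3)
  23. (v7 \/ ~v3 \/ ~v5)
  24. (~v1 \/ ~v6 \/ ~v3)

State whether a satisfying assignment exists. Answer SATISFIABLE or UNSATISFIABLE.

SATISFIABLE

Branch on v1: take v1 = False.
Set v2 = False and propagate.
The remaining clauses are satisfied by v3 = True, v4 = True, v5 = True, v6 = True, v7 = True, v8 = False.
So v1=False, v2=False, v3=True, v4=True, v5=True, v6=True, v7=True, v8=False is a satisfying assignment.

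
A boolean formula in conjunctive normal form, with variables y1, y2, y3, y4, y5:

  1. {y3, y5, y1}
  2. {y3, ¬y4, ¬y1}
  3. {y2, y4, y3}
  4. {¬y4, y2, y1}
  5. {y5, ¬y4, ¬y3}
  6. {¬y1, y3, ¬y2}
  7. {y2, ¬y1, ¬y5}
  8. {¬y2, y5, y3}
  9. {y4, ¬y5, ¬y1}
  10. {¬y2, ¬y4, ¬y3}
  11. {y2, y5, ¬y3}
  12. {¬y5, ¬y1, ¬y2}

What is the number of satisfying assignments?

6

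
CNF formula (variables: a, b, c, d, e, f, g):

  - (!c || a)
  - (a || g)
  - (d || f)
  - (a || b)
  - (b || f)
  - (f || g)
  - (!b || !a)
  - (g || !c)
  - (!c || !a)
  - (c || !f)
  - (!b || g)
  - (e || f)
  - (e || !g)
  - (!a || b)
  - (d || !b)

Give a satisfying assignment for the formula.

a = F, b = T, c = F, d = T, e = T, f = F, g = T

Check each clause:
  1. (!c || a) — !c is true.
  2. (g || a) — g is true.
  3. (f || d) — d is true.
  4. (b || a) — b is true.
  5. (b || f) — b is true.
  6. (f || g) — g is true.
  7. (!a || !b) — !a is true.
  8. (g || !c) — !c is true.
  9. (!c || !a) — !c is true.
  10. (c || !f) — !f is true.
  11. (!b || g) — g is true.
  12. (e || f) — e is true.
  13. (e || !g) — e is true.
  14. (!a || b) — b is true.
  15. (d || !b) — d is true.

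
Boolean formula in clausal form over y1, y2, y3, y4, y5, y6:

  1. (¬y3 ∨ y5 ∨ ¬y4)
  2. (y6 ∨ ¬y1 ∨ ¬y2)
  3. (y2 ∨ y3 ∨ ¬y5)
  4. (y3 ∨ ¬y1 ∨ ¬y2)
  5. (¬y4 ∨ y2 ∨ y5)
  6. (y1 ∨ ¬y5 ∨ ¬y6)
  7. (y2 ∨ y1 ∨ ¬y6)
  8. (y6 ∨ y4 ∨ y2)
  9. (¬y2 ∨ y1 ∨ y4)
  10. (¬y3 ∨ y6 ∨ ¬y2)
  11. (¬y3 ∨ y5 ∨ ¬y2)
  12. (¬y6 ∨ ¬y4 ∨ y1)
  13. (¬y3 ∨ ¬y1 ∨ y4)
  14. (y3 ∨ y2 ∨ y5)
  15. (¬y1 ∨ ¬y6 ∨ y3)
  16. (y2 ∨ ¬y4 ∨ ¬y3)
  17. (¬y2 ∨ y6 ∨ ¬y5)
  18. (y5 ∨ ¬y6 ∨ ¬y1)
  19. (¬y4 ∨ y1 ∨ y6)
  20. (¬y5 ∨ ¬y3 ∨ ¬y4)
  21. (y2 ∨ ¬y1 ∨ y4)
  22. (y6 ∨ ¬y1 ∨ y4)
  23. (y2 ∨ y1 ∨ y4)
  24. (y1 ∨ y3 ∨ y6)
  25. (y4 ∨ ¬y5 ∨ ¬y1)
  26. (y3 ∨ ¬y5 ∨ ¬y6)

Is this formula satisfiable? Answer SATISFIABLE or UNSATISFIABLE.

UNSATISFIABLE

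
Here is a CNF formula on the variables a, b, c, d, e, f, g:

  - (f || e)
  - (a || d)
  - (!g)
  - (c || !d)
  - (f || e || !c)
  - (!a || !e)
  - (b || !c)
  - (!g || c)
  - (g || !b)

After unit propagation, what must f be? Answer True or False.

True

(!g) is a unit clause: g = False.
(g || !b) with g = False leaves only !b, so b = False.
From (!c || b) and b = False: c = False.
In (c || !d), c is now false; !d must hold, so d = False.
In (d || a), d is now false; a must hold, so a = True.
(!a || !e): since a = True, the clause reduces to (!e). e = False.
(f || e): since e = False, the clause reduces to (f). f = True.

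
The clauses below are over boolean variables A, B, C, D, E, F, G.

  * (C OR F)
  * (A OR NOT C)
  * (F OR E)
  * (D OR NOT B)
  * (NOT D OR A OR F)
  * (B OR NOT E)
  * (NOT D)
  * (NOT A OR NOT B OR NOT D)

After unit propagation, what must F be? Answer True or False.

(NOT D) is a unit clause: D = False.
(NOT B OR D): since D = False, the clause reduces to (NOT B). B = False.
From (NOT E OR B) and B = False: E = False.
From (F OR E) and E = False: F = True.

True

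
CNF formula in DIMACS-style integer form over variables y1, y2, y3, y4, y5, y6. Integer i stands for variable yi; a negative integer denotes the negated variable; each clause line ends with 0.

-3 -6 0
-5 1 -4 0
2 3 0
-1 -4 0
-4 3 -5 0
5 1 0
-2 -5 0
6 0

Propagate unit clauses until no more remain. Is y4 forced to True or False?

False

(y6) is a unit clause: y6 = True.
(!y6 || !y3): since y6 = True, the clause reduces to (!y3). y3 = False.
(y3 || y2) with y3 = False leaves only y2, so y2 = True.
In (!y2 || !y5), !y2 is now false; !y5 must hold, so y5 = False.
(y5 || y1): since y5 = False, the clause reduces to (y1). y1 = True.
In (!y1 || !y4), !y1 is now false; !y4 must hold, so y4 = False.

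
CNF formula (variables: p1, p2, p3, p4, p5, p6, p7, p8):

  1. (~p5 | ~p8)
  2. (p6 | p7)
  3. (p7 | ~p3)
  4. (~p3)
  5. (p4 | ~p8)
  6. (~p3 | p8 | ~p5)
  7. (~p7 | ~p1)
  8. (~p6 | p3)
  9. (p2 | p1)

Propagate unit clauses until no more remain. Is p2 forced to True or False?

True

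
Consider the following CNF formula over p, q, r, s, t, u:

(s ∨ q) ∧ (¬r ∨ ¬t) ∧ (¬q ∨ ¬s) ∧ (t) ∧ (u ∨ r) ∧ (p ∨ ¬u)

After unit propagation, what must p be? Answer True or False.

(t) is a unit clause: t = True.
(¬t ∨ ¬r) with t = True leaves only ¬r, so r = False.
(r ∨ u) with r = False leaves only u, so u = True.
In (¬u ∨ p), ¬u is now false; p must hold, so p = True.

True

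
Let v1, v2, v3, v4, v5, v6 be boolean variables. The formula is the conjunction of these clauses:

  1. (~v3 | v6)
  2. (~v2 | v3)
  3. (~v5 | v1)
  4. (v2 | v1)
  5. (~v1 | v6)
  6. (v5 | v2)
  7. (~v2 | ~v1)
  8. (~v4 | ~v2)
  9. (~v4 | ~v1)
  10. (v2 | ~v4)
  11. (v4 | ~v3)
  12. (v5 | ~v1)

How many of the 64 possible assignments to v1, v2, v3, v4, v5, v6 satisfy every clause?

Satisfying assignments:
  v1=1 v2=0 v3=0 v4=0 v5=1 v6=1
That's 1 in total.

1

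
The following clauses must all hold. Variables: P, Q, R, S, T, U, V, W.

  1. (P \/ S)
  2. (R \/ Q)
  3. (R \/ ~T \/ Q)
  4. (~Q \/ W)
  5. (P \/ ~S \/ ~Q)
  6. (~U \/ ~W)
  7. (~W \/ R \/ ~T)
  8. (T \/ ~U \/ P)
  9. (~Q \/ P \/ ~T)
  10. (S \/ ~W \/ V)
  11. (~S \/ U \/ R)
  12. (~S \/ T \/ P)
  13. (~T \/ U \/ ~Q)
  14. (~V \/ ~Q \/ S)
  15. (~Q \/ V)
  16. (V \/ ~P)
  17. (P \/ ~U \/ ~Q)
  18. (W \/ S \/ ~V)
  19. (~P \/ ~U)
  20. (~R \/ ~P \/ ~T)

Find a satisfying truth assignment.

Branch on P: take P = False.
  then S is forced to True.
  then Q is forced to False.
  then R is forced to True.
  then T is forced to True.
Try U = True.
  then W is forced to False.
V is now unconstrained; take V = False.
Check each clause:
  1. (S \/ P) — S is true.
  2. (Q \/ R) — R is true.
  3. (~T \/ R \/ Q) — R is true.
  4. (W \/ ~Q) — ~Q is true.
  5. (~Q \/ ~S \/ P) — ~Q is true.
  6. (~W \/ ~U) — ~W is true.
  7. (R \/ ~T \/ ~W) — ~W is true.
  8. (~U \/ T \/ P) — T is true.
  9. (~Q \/ P \/ ~T) — ~Q is true.
  10. (S \/ V \/ ~W) — ~W is true.
  11. (U \/ R \/ ~S) — R is true.
  12. (~S \/ P \/ T) — T is true.
  13. (~Q \/ ~T \/ U) — U is true.
  14. (~V \/ ~Q \/ S) — ~V is true.
  15. (V \/ ~Q) — ~Q is true.
  16. (V \/ ~P) — ~P is true.
  17. (~Q \/ P \/ ~U) — ~Q is true.
  18. (S \/ ~V \/ W) — ~V is true.
  19. (~P \/ ~U) — ~P is true.
  20. (~T \/ ~P \/ ~R) — ~P is true.

P=F, Q=F, R=T, S=T, T=T, U=T, V=F, W=F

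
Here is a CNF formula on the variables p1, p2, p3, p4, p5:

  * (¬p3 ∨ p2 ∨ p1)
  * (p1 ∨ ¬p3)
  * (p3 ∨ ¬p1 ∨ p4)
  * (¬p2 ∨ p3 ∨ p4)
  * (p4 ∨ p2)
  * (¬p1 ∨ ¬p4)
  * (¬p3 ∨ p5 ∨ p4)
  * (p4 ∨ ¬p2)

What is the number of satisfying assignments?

Satisfying assignments:
  p1=F p2=F p3=F p4=T p5=F
  p1=F p2=F p3=F p4=T p5=T
  p1=F p2=T p3=F p4=T p5=F
  p1=F p2=T p3=F p4=T p5=T
That's 4 in total.

4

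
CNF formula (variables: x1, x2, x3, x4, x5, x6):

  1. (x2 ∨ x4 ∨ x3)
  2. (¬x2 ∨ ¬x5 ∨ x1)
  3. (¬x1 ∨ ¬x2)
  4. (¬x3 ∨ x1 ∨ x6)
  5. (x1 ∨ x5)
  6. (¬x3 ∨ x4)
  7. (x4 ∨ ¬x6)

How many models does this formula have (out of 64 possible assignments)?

Case analysis on x1 and x2:
  x1=1, x2=1: a clause becomes empty — 0.
  x1=1, x2=0: forces x4=1; x3, x5, x6 free → 2^3 = 8.
  x1=0, x2=1: a clause becomes empty — 0.
  x1=0, x2=0: remaining (x3,x4,x5,x6) ∈ {(0,1,1,0); (0,1,1,1); (1,1,1,1)} — 3.
Total: 0 + 8 + 0 + 3 = 11.

11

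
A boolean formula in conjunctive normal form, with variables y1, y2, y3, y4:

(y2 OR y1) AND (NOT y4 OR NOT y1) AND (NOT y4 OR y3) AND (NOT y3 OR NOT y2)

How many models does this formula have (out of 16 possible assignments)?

4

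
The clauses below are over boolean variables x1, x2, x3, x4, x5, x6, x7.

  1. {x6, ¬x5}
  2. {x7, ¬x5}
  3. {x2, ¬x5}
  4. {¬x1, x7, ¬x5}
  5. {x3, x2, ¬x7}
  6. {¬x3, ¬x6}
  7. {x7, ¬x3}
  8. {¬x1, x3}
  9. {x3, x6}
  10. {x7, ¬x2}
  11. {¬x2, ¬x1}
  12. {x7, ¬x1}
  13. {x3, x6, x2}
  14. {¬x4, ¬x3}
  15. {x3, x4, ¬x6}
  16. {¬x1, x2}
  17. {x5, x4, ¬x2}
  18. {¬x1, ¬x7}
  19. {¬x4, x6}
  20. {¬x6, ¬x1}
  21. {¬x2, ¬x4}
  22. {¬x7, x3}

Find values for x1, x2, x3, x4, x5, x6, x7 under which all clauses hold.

x1 = 0, x2 = 0, x3 = 1, x4 = 0, x5 = 0, x6 = 0, x7 = 1

x1 occurs only negated in the remaining clauses — set x1 = False.
Branch on x2: take x2 = False.
  then x5 is forced to False.
Branch on x3: take x3 = True.
  then x6 is forced to False.
  then x7 is forced to True.
  then x4 is forced to False.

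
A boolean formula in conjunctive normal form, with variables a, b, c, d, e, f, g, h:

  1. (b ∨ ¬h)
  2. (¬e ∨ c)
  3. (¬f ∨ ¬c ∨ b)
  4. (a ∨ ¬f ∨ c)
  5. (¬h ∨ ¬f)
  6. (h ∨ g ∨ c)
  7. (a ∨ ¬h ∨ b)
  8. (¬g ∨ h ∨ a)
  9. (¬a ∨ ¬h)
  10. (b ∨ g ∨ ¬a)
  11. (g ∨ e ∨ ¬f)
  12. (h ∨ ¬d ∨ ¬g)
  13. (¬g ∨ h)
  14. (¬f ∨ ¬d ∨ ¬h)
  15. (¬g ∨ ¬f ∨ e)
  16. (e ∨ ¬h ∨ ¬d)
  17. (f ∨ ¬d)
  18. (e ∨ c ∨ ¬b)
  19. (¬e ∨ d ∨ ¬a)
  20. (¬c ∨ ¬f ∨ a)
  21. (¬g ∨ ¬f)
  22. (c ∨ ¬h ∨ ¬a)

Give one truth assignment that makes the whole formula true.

a=False, b=True, c=True, d=False, e=False, f=False, g=False, h=True

Set a = False and propagate.
Branch on b: take b = True.
Set c = True and propagate.
  then f is forced to False.
  then d is forced to False.
For the remaining variables, e = False, g = False, h = True works.
Every clause has at least one true literal under this assignment.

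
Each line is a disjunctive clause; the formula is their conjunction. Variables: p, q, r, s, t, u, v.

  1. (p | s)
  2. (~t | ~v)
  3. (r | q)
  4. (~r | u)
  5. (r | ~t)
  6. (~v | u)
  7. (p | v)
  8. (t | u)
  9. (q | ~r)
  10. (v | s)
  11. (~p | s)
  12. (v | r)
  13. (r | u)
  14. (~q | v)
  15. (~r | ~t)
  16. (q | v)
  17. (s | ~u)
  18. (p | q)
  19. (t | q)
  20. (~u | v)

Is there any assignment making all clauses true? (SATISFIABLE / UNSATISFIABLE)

s occurs only positively in the remaining clauses — set s = True.
Try p = True.
Branch on q: take q = True.
  then v is forced to True.
  then t is forced to False.
  then u is forced to True.
r is now unconstrained; take r = False.
So p=True, q=True, r=False, s=True, t=False, u=True, v=True is a satisfying assignment.

SATISFIABLE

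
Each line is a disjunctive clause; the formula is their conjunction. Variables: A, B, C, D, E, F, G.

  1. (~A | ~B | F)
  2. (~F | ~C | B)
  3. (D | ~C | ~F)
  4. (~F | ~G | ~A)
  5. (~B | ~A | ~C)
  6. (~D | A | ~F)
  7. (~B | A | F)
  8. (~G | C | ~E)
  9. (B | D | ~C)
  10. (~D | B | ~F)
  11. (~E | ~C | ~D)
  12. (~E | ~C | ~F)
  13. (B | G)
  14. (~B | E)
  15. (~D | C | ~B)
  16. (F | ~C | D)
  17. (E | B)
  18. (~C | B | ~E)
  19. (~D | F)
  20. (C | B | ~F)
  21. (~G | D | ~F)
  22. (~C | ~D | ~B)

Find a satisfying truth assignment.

A = False, B = True, C = False, D = False, E = True, F = True, G = False

Check each clause:
  1. (~A | ~B | F) — F is true.
  2. (~F | B | ~C) — B is true.
  3. (~C | D | ~F) — ~C is true.
  4. (~G | ~A | ~F) — ~G is true.
  5. (~A | ~B | ~C) — ~C is true.
  6. (A | ~D | ~F) — ~D is true.
  7. (~B | F | A) — F is true.
  8. (C | ~E | ~G) — ~G is true.
  9. (B | ~C | D) — B is true.
  10. (~F | ~D | B) — B is true.
  11. (~D | ~E | ~C) — ~D is true.
  12. (~F | ~C | ~E) — ~C is true.
  13. (G | B) — B is true.
  14. (E | ~B) — E is true.
  15. (~D | C | ~B) — ~D is true.
  16. (F | D | ~C) — ~C is true.
  17. (B | E) — B is true.
  18. (~E | ~C | B) — B is true.
  19. (F | ~D) — ~D is true.
  20. (C | B | ~F) — B is true.
  21. (~F | ~G | D) — ~G is true.
  22. (~D | ~C | ~B) — ~D is true.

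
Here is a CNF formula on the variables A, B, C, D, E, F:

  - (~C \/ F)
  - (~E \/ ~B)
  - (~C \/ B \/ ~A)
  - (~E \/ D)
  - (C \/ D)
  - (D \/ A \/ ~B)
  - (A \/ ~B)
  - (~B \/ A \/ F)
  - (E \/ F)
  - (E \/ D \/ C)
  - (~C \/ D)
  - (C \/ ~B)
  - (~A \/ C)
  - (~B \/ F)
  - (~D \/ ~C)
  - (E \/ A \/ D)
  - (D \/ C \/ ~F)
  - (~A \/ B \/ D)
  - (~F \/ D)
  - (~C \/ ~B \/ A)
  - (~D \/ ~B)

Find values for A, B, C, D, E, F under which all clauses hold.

A = False  B = False  C = False  D = True  E = False  F = True

Check each clause:
  1. (F \/ ~C) — ~C is true.
  2. (~E \/ ~B) — ~E is true.
  3. (B \/ ~A \/ ~C) — ~C is true.
  4. (D \/ ~E) — ~E is true.
  5. (D \/ C) — D is true.
  6. (D \/ ~B \/ A) — D is true.
  7. (~B \/ A) — ~B is true.
  8. (F \/ ~B \/ A) — F is true.
  9. (E \/ F) — F is true.
  10. (E \/ D \/ C) — D is true.
  11. (D \/ ~C) — D is true.
  12. (C \/ ~B) — ~B is true.
  13. (C \/ ~A) — ~A is true.
  14. (F \/ ~B) — F is true.
  15. (~D \/ ~C) — ~C is true.
  16. (E \/ A \/ D) — D is true.
  17. (~F \/ C \/ D) — D is true.
  18. (B \/ ~A \/ D) — D is true.
  19. (~F \/ D) — D is true.
  20. (~C \/ A \/ ~B) — ~C is true.
  21. (~D \/ ~B) — ~B is true.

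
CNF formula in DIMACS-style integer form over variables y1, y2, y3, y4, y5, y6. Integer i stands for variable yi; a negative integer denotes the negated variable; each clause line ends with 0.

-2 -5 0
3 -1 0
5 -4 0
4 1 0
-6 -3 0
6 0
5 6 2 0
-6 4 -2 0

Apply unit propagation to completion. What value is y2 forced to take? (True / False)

False

Unit clause (y6) sets y6 = True.
From (~y3 | ~y6) and y6 = True: y3 = False.
From (~y1 | y3) and y3 = False: y1 = False.
(y4 | y1): since y1 = False, the clause reduces to (y4). y4 = True.
(y5 | ~y4) with y4 = True leaves only y5, so y5 = True.
From (~y2 | ~y5) and y5 = True: y2 = False.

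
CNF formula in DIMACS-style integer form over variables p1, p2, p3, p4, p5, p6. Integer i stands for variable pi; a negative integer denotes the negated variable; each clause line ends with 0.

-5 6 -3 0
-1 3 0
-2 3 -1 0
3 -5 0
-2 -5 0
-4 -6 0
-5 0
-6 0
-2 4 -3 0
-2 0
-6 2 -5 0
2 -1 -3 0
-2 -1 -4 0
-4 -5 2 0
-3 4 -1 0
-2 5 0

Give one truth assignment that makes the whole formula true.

p1 = F, p2 = F, p3 = F, p4 = F, p5 = F, p6 = F

Check each clause:
  1. (¬p5 ∨ ¬p3 ∨ p6) — ¬p5 is true.
  2. (¬p1 ∨ p3) — ¬p1 is true.
  3. (¬p2 ∨ ¬p1 ∨ p3) — ¬p2 is true.
  4. (p3 ∨ ¬p5) — ¬p5 is true.
  5. (¬p5 ∨ ¬p2) — ¬p5 is true.
  6. (¬p4 ∨ ¬p6) — ¬p6 is true.
  7. (¬p5) — ¬p5 is true.
  8. (¬p6) — ¬p6 is true.
  9. (p4 ∨ ¬p3 ∨ ¬p2) — ¬p3 is true.
  10. (¬p2) — ¬p2 is true.
  11. (¬p6 ∨ p2 ∨ ¬p5) — ¬p6 is true.
  12. (p2 ∨ ¬p1 ∨ ¬p3) — ¬p3 is true.
  13. (¬p2 ∨ ¬p1 ∨ ¬p4) — ¬p4 is true.
  14. (p2 ∨ ¬p5 ∨ ¬p4) — ¬p5 is true.
  15. (¬p1 ∨ p4 ∨ ¬p3) — ¬p3 is true.
  16. (p5 ∨ ¬p2) — ¬p2 is true.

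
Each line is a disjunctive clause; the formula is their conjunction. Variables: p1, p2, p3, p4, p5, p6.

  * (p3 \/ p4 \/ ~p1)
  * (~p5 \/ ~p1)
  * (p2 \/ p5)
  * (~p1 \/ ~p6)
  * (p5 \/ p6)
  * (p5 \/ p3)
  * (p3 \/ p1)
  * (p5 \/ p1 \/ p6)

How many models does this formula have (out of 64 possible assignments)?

Split on p1, then p5.
  p1=1, p5=1: a clause becomes empty — 0.
  p1=1, p5=0: a clause becomes empty — 0.
  p1=0, p5=1: forces p3=1; p2, p4, p6 free → 2^3 = 8.
  p1=0, p5=0: remaining (p2,p3,p4,p6) ∈ {(1,1,0,1); (1,1,1,1)} — 2.
Total: 0 + 0 + 8 + 2 = 10.

10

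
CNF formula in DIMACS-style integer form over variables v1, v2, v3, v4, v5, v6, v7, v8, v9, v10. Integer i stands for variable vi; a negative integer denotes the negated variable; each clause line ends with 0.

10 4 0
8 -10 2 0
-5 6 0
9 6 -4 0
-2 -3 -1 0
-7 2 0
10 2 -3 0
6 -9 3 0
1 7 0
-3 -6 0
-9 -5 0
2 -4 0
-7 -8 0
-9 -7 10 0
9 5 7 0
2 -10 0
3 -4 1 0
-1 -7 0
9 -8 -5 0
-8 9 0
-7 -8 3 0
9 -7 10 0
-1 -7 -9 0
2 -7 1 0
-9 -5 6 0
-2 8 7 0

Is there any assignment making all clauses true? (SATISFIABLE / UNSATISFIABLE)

SATISFIABLE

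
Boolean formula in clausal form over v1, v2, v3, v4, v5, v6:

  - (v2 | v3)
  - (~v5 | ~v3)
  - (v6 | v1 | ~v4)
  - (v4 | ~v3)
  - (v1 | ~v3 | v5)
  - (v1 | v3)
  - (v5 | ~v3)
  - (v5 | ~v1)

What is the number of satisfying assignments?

4

The models are:
  v1=1 v2=1 v3=0 v4=0 v5=1 v6=0
  v1=1 v2=1 v3=0 v4=0 v5=1 v6=1
  v1=1 v2=1 v3=0 v4=1 v5=1 v6=0
  v1=1 v2=1 v3=0 v4=1 v5=1 v6=1
That's 4 in total.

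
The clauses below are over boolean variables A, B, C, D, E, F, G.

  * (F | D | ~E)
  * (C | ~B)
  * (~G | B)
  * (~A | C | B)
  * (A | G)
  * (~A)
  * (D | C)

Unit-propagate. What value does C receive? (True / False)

(~A) stands alone — A = False.
From (A | G) and A = False: G = True.
(B | ~G) with G = True leaves only B, so B = True.
(C | ~B) with B = True leaves only C, so C = True.

True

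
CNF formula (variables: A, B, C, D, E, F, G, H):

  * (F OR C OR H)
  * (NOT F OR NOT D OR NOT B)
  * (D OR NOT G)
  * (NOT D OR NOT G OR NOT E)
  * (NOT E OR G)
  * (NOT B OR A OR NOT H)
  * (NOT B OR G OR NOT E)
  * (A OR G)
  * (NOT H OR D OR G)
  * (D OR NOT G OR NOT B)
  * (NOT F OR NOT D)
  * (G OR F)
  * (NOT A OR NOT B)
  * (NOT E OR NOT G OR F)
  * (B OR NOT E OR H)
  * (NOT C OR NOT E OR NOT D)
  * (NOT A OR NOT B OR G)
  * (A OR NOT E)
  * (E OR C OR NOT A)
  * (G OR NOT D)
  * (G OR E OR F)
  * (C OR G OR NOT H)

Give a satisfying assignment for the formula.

Try A = False.
  then G is forced to True.
  then D is forced to True.
  then E is forced to False.
  then F is forced to False.
The remaining clauses are satisfied by B = False, C = False, H = True.

A=0  B=0  C=0  D=1  E=0  F=0  G=1  H=1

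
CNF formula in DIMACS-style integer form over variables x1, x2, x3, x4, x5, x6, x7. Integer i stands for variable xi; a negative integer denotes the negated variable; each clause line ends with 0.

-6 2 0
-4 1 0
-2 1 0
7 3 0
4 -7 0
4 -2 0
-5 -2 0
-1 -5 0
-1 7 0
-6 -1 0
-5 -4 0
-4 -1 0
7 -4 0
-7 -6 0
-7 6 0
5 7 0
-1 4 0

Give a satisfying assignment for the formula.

x1 = False, x2 = False, x3 = True, x4 = False, x5 = True, x6 = False, x7 = False

Check each clause:
  1. (~x6 | x2) — ~x6 is true.
  2. (~x4 | x1) — ~x4 is true.
  3. (~x2 | x1) — ~x2 is true.
  4. (x7 | x3) — x3 is true.
  5. (~x7 | x4) — ~x7 is true.
  6. (x4 | ~x2) — ~x2 is true.
  7. (~x2 | ~x5) — ~x2 is true.
  8. (~x1 | ~x5) — ~x1 is true.
  9. (~x1 | x7) — ~x1 is true.
  10. (~x6 | ~x1) — ~x6 is true.
  11. (~x4 | ~x5) — ~x4 is true.
  12. (~x4 | ~x1) — ~x4 is true.
  13. (~x4 | x7) — ~x4 is true.
  14. (~x7 | ~x6) — ~x7 is true.
  15. (x6 | ~x7) — ~x7 is true.
  16. (x7 | x5) — x5 is true.
  17. (x4 | ~x1) — ~x1 is true.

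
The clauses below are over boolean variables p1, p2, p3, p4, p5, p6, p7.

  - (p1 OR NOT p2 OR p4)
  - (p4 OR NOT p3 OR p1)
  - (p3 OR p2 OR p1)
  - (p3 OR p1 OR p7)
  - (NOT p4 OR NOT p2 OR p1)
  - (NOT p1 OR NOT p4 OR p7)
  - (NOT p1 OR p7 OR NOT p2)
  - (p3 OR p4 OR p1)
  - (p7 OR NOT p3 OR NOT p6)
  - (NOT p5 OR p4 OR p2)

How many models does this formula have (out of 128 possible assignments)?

Case analysis on p1 and p4:
  p1=T, p4=T: forces p7=T; p2, p3, p5, p6 free → 2^4 = 16.
  p1=T, p4=F: 15 of the 32 assignments to (p2,p3,p5,p6,p7) work.
  p1=F, p4=T: p5 free; 3 ways for (p2,p3,p6,p7) × 2^1 = 6.
  p1=F, p4=F: a clause becomes empty — 0.
Total: 16 + 15 + 6 + 0 = 37.

37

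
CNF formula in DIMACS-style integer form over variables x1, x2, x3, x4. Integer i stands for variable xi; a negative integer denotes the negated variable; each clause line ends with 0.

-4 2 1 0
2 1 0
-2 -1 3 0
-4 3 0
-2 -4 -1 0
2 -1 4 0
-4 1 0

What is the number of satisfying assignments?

4

Satisfying assignments:
  x1=F x2=T x3=F x4=F
  x1=F x2=T x3=T x4=F
  x1=T x2=F x3=T x4=T
  x1=T x2=T x3=T x4=F
That's 4 in total.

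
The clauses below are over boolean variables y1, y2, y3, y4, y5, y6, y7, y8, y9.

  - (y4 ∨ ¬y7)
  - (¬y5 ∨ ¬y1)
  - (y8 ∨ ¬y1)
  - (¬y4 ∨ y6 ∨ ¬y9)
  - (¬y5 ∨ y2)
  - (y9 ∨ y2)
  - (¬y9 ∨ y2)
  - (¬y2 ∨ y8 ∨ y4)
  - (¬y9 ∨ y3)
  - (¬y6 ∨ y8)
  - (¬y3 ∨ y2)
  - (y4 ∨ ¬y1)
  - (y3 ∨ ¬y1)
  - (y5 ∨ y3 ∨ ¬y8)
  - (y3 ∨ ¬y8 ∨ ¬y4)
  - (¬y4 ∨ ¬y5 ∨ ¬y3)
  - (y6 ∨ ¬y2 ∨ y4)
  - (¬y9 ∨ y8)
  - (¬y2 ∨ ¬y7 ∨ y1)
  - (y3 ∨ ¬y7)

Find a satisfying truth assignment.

y1=True, y2=True, y3=True, y4=True, y5=False, y6=True, y7=True, y8=True, y9=True

Check each clause:
  1. (y4 ∨ ¬y7) — y4 is true.
  2. (¬y1 ∨ ¬y5) — ¬y5 is true.
  3. (y8 ∨ ¬y1) — y8 is true.
  4. (¬y4 ∨ y6 ∨ ¬y9) — y6 is true.
  5. (¬y5 ∨ y2) — y2 is true.
  6. (y9 ∨ y2) — y9 is true.
  7. (¬y9 ∨ y2) — y2 is true.
  8. (y4 ∨ ¬y2 ∨ y8) — y8 is true.
  9. (y3 ∨ ¬y9) — y3 is true.
  10. (¬y6 ∨ y8) — y8 is true.
  11. (y2 ∨ ¬y3) — y2 is true.
  12. (y4 ∨ ¬y1) — y4 is true.
  13. (¬y1 ∨ y3) — y3 is true.
  14. (¬y8 ∨ y5 ∨ y3) — y3 is true.
  15. (y3 ∨ ¬y4 ∨ ¬y8) — y3 is true.
  16. (¬y5 ∨ ¬y4 ∨ ¬y3) — ¬y5 is true.
  17. (¬y2 ∨ y6 ∨ y4) — y4 is true.
  18. (¬y9 ∨ y8) — y8 is true.
  19. (¬y2 ∨ y1 ∨ ¬y7) — y1 is true.
  20. (y3 ∨ ¬y7) — y3 is true.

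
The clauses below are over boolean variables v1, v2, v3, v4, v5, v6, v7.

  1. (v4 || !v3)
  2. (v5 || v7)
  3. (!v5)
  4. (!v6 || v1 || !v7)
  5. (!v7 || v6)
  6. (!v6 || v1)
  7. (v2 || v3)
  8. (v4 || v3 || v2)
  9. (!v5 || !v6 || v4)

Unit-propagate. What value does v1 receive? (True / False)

True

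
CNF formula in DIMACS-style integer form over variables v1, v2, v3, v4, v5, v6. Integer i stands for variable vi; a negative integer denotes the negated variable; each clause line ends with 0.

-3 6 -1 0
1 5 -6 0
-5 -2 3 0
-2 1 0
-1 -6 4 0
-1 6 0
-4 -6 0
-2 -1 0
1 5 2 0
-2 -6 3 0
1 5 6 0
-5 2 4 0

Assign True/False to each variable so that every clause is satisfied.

v1=0, v2=0, v3=0, v4=1, v5=1, v6=0

Check each clause:
  1. (¬v1 ∨ v6 ∨ ¬v3) — ¬v3 is true.
  2. (v5 ∨ v1 ∨ ¬v6) — ¬v6 is true.
  3. (¬v5 ∨ v3 ∨ ¬v2) — ¬v2 is true.
  4. (¬v2 ∨ v1) — ¬v2 is true.
  5. (¬v6 ∨ v4 ∨ ¬v1) — ¬v6 is true.
  6. (v6 ∨ ¬v1) — ¬v1 is true.
  7. (¬v6 ∨ ¬v4) — ¬v6 is true.
  8. (¬v2 ∨ ¬v1) — ¬v1 is true.
  9. (v5 ∨ v2 ∨ v1) — v5 is true.
  10. (v3 ∨ ¬v6 ∨ ¬v2) — ¬v6 is true.
  11. (v5 ∨ v6 ∨ v1) — v5 is true.
  12. (v4 ∨ v2 ∨ ¬v5) — v4 is true.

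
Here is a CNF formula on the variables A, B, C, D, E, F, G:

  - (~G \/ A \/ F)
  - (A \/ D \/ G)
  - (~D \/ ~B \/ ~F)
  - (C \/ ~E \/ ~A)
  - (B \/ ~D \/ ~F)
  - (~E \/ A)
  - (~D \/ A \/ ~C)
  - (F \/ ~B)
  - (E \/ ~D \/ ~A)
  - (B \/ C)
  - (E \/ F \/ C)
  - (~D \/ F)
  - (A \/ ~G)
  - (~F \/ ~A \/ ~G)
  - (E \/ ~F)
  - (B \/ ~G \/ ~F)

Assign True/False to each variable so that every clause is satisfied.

A=T, B=F, C=T, D=F, E=T, F=F, G=F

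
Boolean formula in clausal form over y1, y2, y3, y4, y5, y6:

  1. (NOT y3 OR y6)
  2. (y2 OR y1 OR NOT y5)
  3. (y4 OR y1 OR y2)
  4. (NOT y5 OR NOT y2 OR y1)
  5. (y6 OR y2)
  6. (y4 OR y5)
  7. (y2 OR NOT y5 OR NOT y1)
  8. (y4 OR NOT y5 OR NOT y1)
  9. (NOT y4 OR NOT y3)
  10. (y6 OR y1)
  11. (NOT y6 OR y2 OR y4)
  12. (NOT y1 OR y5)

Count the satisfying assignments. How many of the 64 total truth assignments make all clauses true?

4

The models are:
  y1=F y2=F y3=F y4=T y5=F y6=T
  y1=F y2=T y3=F y4=T y5=F y6=T
  y1=T y2=T y3=F y4=T y5=T y6=F
  y1=T y2=T y3=F y4=T y5=T y6=T
Count: 4.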